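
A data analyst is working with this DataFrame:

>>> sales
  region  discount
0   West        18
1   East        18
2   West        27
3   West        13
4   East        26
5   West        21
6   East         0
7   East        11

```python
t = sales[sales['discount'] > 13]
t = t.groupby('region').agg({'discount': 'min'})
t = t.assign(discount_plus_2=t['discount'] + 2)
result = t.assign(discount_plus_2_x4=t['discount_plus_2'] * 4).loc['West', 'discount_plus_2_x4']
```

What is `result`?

80

filter rows where discount > 13:
  region  discount
0   West        18
1   East        18
2   West        27
4   East        26
5   West        21
group by region, min of discount:
        discount
region          
East          18
West          18
add column discount_plus_2 = t['discount'] + 2:
        discount  discount_plus_2
region                           
East          18               20
West          18               20
add column discount_plus_2_x4 = t['discount_plus_2'] * 4:
        discount  discount_plus_2  discount_plus_2_x4
region                                               
East          18               20                  80
West          18               20                  80
Then the value at row 'West', column 'discount_plus_2_x4': 80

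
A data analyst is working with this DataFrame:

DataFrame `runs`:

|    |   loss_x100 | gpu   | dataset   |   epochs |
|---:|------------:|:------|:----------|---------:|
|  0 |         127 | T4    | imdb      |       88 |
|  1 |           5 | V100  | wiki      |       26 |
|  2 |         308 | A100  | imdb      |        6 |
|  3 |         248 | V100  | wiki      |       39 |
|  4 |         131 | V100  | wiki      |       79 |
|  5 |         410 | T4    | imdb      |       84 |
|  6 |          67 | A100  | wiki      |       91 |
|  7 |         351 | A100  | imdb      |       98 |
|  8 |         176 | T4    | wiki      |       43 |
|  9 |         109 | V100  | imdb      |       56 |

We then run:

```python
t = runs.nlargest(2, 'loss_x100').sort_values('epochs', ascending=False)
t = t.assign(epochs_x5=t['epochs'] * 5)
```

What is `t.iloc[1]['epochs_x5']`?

420

take 2 rows with largest loss_x100:
   loss_x100   gpu dataset  epochs
5        410    T4    imdb      84
7        351  A100    imdb      98
sort by epochs descending:
   loss_x100   gpu dataset  epochs
7        351  A100    imdb      98
5        410    T4    imdb      84
add column epochs_x5 = t['epochs'] * 5:
   loss_x100   gpu dataset  epochs  epochs_x5
7        351  A100    imdb      98        490
5        410    T4    imdb      84        420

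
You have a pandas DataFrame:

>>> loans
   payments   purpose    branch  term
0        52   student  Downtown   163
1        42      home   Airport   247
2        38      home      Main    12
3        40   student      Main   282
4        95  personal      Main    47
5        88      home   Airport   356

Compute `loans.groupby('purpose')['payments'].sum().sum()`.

group by purpose, sum of payments:
purpose
home        168
personal     95
student      92
Name: payments, dtype: int64

355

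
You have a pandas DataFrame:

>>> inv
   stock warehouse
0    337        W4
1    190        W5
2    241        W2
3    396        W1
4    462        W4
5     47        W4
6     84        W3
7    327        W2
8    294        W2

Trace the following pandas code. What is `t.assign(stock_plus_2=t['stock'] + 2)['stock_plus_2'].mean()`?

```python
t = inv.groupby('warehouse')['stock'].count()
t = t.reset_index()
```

group by warehouse, count of stock:
warehouse
W1    1
W2    3
W3    1
W4    3
W5    1
Name: stock, dtype: int64
reset_index():
  warehouse  stock
0        W1      1
1        W2      3
2        W3      1
3        W4      3
4        W5      1
add column stock_plus_2 = t['stock'] + 2:
  warehouse  stock  stock_plus_2
0        W1      1             3
1        W2      3             5
2        W3      1             3
3        W4      3             5
4        W5      1             3

3.8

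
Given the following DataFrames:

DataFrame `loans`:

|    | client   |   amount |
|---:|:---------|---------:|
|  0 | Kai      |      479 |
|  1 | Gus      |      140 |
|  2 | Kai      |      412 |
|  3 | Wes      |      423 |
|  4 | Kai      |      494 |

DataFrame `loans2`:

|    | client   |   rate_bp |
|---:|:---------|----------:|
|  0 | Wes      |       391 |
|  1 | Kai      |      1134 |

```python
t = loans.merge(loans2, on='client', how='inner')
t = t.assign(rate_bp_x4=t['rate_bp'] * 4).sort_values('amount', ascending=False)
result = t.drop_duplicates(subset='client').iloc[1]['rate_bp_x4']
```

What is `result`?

1564

merge on 'client' (how='inner') → 4 rows:
  client  amount  rate_bp
0    Kai     479     1134
1    Kai     412     1134
2    Wes     423      391
3    Kai     494     1134
add column rate_bp_x4 = t['rate_bp'] * 4:
  client  amount  rate_bp  rate_bp_x4
0    Kai     479     1134        4536
1    Kai     412     1134        4536
2    Wes     423      391        1564
3    Kai     494     1134        4536
sort by amount descending:
  client  amount  rate_bp  rate_bp_x4
3    Kai     494     1134        4536
0    Kai     479     1134        4536
2    Wes     423      391        1564
1    Kai     412     1134        4536
drop duplicate client (keep=first):
  client  amount  rate_bp  rate_bp_x4
3    Kai     494     1134        4536
2    Wes     423      391        1564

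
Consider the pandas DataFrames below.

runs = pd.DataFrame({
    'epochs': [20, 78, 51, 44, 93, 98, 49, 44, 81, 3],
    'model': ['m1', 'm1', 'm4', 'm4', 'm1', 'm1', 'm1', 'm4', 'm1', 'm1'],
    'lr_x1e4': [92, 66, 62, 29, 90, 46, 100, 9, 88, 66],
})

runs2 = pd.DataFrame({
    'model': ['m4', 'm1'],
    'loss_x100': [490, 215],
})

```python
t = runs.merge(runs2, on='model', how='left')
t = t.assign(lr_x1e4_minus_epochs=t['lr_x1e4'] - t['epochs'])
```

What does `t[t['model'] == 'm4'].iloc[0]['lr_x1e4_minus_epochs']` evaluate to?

11

merge on 'model' (how='left') → 10 rows:
   epochs model  lr_x1e4  loss_x100
0      20    m1       92        215
1      78    m1       66        215
2      51    m4       62        490
3      44    m4       29        490
4      93    m1       90        215
5      98    m1       46        215
6      49    m1      100        215
7      44    m4        9        490
8      81    m1       88        215
9       3    m1       66        215
add column lr_x1e4_minus_epochs = t['lr_x1e4'] - t['epochs']:
   epochs model  lr_x1e4  loss_x100  lr_x1e4_minus_epochs
0      20    m1       92        215                    72
1      78    m1       66        215                   -12
2      51    m4       62        490                    11
3      44    m4       29        490                   -15
4      93    m1       90        215                    -3
5      98    m1       46        215                   -52
6      49    m1      100        215                    51
7      44    m4        9        490                   -35
8      81    m1       88        215                     7
9       3    m1       66        215                    63
filter rows where model == 'm4':
   epochs model  lr_x1e4  loss_x100  lr_x1e4_minus_epochs
2      51    m4       62        490                    11
3      44    m4       29        490                   -15
7      44    m4        9        490                   -35
Reading off the value at position 0, column 'lr_x1e4_minus_epochs', we get 11.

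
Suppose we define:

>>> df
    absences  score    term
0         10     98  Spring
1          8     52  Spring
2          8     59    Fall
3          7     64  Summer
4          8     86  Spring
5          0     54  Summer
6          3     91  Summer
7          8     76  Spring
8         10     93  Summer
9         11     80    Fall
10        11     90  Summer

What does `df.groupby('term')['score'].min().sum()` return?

165

group by term, min of score:
term
Fall      59
Spring    52
Summer    54
Name: score, dtype: int64
sum of the resulting series → 165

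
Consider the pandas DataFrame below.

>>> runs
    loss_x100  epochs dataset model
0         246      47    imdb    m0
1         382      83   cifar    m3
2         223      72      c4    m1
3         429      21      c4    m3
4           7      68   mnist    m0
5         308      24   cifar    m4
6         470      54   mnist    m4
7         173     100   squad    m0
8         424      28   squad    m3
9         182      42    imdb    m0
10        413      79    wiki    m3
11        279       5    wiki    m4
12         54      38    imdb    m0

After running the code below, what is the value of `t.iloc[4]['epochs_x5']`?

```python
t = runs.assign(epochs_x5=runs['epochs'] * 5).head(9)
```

add column epochs_x5 = runs['epochs'] * 5:
    loss_x100  epochs dataset model  epochs_x5
0         246      47    imdb    m0        235
1         382      83   cifar    m3        415
2         223      72      c4    m1        360
3         429      21      c4    m3        105
4           7      68   mnist    m0        340
5         308      24   cifar    m4        120
6         470      54   mnist    m4        270
7         173     100   squad    m0        500
8         424      28   squad    m3        140
9         182      42    imdb    m0        210
10        413      79    wiki    m3        395
11        279       5    wiki    m4         25
12         54      38    imdb    m0        190
take first 9 rows:
   loss_x100  epochs dataset model  epochs_x5
0        246      47    imdb    m0        235
1        382      83   cifar    m3        415
2        223      72      c4    m1        360
3        429      21      c4    m3        105
4          7      68   mnist    m0        340
5        308      24   cifar    m4        120
6        470      54   mnist    m4        270
7        173     100   squad    m0        500
8        424      28   squad    m3        140
Then the value at position 4, column 'epochs_x5': 340

340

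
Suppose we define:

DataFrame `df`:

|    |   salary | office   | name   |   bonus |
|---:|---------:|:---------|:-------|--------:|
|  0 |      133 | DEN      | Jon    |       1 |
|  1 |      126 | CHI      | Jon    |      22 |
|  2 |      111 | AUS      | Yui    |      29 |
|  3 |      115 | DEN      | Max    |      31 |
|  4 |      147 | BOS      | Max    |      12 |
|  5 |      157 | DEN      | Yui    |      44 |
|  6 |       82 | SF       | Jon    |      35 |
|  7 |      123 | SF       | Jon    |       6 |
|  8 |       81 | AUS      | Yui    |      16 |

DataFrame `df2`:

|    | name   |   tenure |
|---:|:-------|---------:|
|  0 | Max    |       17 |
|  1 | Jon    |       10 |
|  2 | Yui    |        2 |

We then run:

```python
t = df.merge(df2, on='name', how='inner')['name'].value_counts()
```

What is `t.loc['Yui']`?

merge on 'name' (how='inner') → 9 rows:
   salary office name  bonus  tenure
0     133    DEN  Jon      1      10
1     126    CHI  Jon     22      10
2     111    AUS  Yui     29       2
3     115    DEN  Max     31      17
4     147    BOS  Max     12      17
5     157    DEN  Yui     44       2
6      82     SF  Jon     35      10
7     123     SF  Jon      6      10
8      81    AUS  Yui     16       2
value_counts of name:
name
Jon    4
Yui    3
Max    2
Name: count, dtype: int64
Hence 3.

3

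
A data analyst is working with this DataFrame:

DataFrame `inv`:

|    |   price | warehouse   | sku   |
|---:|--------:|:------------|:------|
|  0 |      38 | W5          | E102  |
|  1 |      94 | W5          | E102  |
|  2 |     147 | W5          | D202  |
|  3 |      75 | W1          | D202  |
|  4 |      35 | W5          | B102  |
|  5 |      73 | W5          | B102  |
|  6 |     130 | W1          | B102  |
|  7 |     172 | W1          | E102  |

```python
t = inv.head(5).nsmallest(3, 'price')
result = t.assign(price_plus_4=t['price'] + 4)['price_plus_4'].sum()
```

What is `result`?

take first 5 rows:
   price warehouse   sku
0     38        W5  E102
1     94        W5  E102
2    147        W5  D202
3     75        W1  D202
4     35        W5  B102
take 3 rows with smallest price:
   price warehouse   sku
4     35        W5  B102
0     38        W5  E102
3     75        W1  D202
add column price_plus_4 = t['price'] + 4:
   price warehouse   sku  price_plus_4
4     35        W5  B102            39
0     38        W5  E102            42
3     75        W1  D202            79
sum of column 'price_plus_4' → 160

160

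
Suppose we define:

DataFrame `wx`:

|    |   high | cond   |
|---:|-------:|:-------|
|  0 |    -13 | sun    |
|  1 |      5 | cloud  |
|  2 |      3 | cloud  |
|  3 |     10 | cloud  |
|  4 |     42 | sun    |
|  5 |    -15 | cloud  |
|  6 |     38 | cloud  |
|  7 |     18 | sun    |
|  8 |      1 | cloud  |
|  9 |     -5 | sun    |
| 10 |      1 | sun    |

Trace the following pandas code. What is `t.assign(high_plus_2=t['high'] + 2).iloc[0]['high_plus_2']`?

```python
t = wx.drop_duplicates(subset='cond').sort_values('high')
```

drop duplicate cond (keep=first):
   high   cond
0   -13    sun
1     5  cloud
sort by high:
   high   cond
0   -13    sun
1     5  cloud
add column high_plus_2 = t['high'] + 2:
   high   cond  high_plus_2
0   -13    sun          -11
1     5  cloud            7

-11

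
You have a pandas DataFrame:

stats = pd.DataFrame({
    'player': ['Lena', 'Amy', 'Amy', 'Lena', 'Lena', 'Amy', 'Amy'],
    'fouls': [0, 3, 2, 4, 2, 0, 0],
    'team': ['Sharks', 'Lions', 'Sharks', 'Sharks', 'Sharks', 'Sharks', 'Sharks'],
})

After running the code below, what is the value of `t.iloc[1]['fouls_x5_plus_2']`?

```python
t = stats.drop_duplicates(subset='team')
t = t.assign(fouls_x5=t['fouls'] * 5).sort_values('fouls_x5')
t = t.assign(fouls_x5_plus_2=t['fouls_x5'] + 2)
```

17

drop duplicate team (keep=first):
  player  fouls    team
0   Lena      0  Sharks
1    Amy      3   Lions
add column fouls_x5 = t['fouls'] * 5:
  player  fouls    team  fouls_x5
0   Lena      0  Sharks         0
1    Amy      3   Lions        15
sort by fouls_x5:
  player  fouls    team  fouls_x5
0   Lena      0  Sharks         0
1    Amy      3   Lions        15
add column fouls_x5_plus_2 = t['fouls_x5'] + 2:
  player  fouls    team  fouls_x5  fouls_x5_plus_2
0   Lena      0  Sharks         0                2
1    Amy      3   Lions        15               17
So iloc[1]['fouls_x5_plus_2'] = 17.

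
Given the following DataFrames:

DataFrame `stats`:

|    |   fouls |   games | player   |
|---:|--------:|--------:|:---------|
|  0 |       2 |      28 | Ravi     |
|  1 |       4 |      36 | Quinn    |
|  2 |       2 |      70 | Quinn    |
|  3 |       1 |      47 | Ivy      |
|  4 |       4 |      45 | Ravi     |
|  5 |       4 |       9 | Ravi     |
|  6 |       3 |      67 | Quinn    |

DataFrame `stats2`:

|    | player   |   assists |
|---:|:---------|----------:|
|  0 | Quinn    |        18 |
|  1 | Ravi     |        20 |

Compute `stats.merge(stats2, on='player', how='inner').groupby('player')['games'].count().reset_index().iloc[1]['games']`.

3

merge on 'player' (how='inner') → 6 rows:
   fouls  games player  assists
0      2     28   Ravi       20
1      4     36  Quinn       18
2      2     70  Quinn       18
3      4     45   Ravi       20
4      4      9   Ravi       20
5      3     67  Quinn       18
group by player, count of games:
player
Quinn    3
Ravi     3
Name: games, dtype: int64
reset_index():
  player  games
0  Quinn      3
1   Ravi      3
Reading off the value at position 1, column 'games', we get 3.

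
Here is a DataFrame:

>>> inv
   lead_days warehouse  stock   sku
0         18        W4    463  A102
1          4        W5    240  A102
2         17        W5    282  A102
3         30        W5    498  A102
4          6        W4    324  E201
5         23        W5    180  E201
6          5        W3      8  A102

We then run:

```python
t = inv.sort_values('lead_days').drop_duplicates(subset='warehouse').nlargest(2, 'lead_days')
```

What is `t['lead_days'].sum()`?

11

sort by lead_days:
   lead_days warehouse  stock   sku
1          4        W5    240  A102
6          5        W3      8  A102
4          6        W4    324  E201
2         17        W5    282  A102
0         18        W4    463  A102
5         23        W5    180  E201
3         30        W5    498  A102
drop duplicate warehouse (keep=first):
   lead_days warehouse  stock   sku
1          4        W5    240  A102
6          5        W3      8  A102
4          6        W4    324  E201
take 2 rows with largest lead_days:
   lead_days warehouse  stock   sku
4          6        W4    324  E201
6          5        W3      8  A102
Finally, sum of column 'lead_days' = 11.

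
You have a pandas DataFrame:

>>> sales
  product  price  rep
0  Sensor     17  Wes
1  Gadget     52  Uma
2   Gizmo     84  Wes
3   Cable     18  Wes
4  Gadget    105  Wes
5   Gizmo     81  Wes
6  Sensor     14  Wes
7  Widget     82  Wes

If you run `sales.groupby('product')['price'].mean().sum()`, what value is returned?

group by product, mean of price:
product
Cable     18.0
Gadget    78.5
Gizmo     82.5
Sensor    15.5
Widget    82.0
Name: price, dtype: float64

276.5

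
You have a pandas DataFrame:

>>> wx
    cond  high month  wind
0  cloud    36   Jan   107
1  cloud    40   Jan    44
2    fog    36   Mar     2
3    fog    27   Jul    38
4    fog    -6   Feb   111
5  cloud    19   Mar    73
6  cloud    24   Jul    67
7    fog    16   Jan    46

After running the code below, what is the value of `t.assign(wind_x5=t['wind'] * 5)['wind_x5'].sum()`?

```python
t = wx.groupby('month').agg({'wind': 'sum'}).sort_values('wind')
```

2440

group by month, sum of wind:
       wind
month      
Feb     111
Jan     197
Jul     105
Mar      75
sort by wind:
       wind
month      
Mar      75
Jul     105
Feb     111
Jan     197
add column wind_x5 = t['wind'] * 5:
       wind  wind_x5
month               
Mar      75      375
Jul     105      525
Feb     111      555
Jan     197      985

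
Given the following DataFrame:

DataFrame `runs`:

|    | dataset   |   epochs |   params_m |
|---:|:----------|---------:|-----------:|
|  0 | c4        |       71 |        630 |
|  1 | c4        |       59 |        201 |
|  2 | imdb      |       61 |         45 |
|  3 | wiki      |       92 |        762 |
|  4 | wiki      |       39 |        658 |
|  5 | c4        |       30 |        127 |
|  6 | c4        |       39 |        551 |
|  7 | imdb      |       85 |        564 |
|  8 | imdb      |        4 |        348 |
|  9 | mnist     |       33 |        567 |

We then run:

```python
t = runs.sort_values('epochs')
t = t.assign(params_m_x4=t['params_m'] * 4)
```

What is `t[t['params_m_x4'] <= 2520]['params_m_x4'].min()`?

180

sort by epochs:
  dataset  epochs  params_m
8    imdb       4       348
5      c4      30       127
9   mnist      33       567
4    wiki      39       658
6      c4      39       551
1      c4      59       201
2    imdb      61        45
0      c4      71       630
7    imdb      85       564
3    wiki      92       762
add column params_m_x4 = t['params_m'] * 4:
  dataset  epochs  params_m  params_m_x4
8    imdb       4       348         1392
5      c4      30       127          508
9   mnist      33       567         2268
4    wiki      39       658         2632
6      c4      39       551         2204
1      c4      59       201          804
2    imdb      61        45          180
0      c4      71       630         2520
7    imdb      85       564         2256
3    wiki      92       762         3048
filter rows where params_m_x4 <= 2520:
  dataset  epochs  params_m  params_m_x4
8    imdb       4       348         1392
5      c4      30       127          508
9   mnist      33       567         2268
6      c4      39       551         2204
1      c4      59       201          804
2    imdb      61        45          180
0      c4      71       630         2520
7    imdb      85       564         2256
The min of column 'params_m_x4' is 180.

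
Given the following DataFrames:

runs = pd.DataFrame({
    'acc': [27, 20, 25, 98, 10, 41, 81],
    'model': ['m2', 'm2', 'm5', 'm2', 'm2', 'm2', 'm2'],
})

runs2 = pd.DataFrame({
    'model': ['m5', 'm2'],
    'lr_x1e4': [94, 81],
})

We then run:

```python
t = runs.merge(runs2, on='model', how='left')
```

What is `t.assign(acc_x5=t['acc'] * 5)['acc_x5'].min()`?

50

merge on 'model' (how='left') → 7 rows:
   acc model  lr_x1e4
0   27    m2       81
1   20    m2       81
2   25    m5       94
3   98    m2       81
4   10    m2       81
5   41    m2       81
6   81    m2       81
add column acc_x5 = t['acc'] * 5:
   acc model  lr_x1e4  acc_x5
0   27    m2       81     135
1   20    m2       81     100
2   25    m5       94     125
3   98    m2       81     490
4   10    m2       81      50
5   41    m2       81     205
6   81    m2       81     405
The min of column 'acc_x5' is 50.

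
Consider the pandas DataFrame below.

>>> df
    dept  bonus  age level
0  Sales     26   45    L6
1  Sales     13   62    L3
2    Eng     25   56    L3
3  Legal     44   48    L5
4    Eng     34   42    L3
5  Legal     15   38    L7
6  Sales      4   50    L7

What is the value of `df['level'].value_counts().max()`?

value_counts of level:
level
L3    3
L7    2
L6    1
L5    1
Name: count, dtype: int64

3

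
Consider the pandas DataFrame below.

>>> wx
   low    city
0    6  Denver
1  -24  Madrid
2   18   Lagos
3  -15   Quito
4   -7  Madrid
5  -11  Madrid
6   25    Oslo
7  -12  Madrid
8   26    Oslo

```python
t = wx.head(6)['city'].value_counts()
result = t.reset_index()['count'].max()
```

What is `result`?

take first 6 rows:
   low    city
0    6  Denver
1  -24  Madrid
2   18   Lagos
3  -15   Quito
4   -7  Madrid
5  -11  Madrid
value_counts of city:
city
Madrid    3
Denver    1
Lagos     1
Quito     1
Name: count, dtype: int64
reset_index():
     city  count
0  Madrid      3
1  Denver      1
2   Lagos      1
3   Quito      1

3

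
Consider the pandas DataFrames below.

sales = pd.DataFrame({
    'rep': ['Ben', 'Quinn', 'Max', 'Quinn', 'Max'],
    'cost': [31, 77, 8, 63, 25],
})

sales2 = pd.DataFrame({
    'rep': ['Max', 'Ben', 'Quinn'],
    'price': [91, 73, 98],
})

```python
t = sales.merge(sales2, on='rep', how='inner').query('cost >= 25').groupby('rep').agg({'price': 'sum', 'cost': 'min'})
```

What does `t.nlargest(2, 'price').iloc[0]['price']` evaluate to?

196

merge on 'rep' (how='inner') → 5 rows:
     rep  cost  price
0    Ben    31     73
1  Quinn    77     98
2    Max     8     91
3  Quinn    63     98
4    Max    25     91
filter rows where cost >= 25:
     rep  cost  price
0    Ben    31     73
1  Quinn    77     98
3  Quinn    63     98
4    Max    25     91
group by rep: sum(price), min(cost):
       price  cost
rep               
Ben       73    31
Max       91    25
Quinn    196    63
take 2 rows with largest price:
       price  cost
rep               
Quinn    196    63
Max       91    25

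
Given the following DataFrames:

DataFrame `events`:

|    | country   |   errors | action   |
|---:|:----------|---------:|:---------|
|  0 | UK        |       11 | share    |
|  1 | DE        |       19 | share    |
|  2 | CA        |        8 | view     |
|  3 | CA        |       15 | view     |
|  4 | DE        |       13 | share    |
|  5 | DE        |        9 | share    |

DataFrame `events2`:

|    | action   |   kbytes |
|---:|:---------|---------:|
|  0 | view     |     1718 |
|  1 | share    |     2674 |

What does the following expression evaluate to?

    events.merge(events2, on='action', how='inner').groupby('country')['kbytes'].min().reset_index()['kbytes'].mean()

2355.33333333

merge on 'action' (how='inner') → 6 rows:
  country  errors action  kbytes
0      UK      11  share    2674
1      DE      19  share    2674
2      CA       8   view    1718
3      CA      15   view    1718
4      DE      13  share    2674
5      DE       9  share    2674
group by country, min of kbytes:
country
CA    1718
DE    2674
UK    2674
Name: kbytes, dtype: int64
reset_index():
  country  kbytes
0      CA    1718
1      DE    2674
2      UK    2674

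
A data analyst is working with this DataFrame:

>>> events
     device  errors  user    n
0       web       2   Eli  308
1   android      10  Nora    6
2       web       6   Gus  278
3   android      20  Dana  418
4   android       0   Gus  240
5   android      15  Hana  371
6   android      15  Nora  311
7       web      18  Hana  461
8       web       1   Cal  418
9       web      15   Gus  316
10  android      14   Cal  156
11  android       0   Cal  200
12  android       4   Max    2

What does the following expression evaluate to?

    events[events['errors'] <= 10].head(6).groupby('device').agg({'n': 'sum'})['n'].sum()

1450

filter rows where errors <= 10:
     device  errors  user    n
0       web       2   Eli  308
1   android      10  Nora    6
2       web       6   Gus  278
4   android       0   Gus  240
8       web       1   Cal  418
11  android       0   Cal  200
12  android       4   Max    2
take first 6 rows:
     device  errors  user    n
0       web       2   Eli  308
1   android      10  Nora    6
2       web       6   Gus  278
4   android       0   Gus  240
8       web       1   Cal  418
11  android       0   Cal  200
group by device, sum of n:
            n
device       
android   446
web      1004
Taking the sum of column 'n' gives 1450.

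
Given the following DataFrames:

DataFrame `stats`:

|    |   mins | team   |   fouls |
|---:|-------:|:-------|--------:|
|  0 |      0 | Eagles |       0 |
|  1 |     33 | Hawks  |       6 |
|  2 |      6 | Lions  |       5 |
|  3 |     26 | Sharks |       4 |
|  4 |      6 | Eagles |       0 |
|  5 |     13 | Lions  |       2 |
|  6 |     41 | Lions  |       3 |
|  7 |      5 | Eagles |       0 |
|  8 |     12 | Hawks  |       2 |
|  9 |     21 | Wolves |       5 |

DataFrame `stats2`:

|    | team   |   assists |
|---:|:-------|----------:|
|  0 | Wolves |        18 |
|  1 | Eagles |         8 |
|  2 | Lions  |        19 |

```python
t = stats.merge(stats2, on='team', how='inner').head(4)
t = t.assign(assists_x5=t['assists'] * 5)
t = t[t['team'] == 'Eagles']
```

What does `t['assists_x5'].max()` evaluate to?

merge on 'team' (how='inner') → 7 rows:
   mins    team  fouls  assists
0     0  Eagles      0        8
1     6   Lions      5       19
2     6  Eagles      0        8
3    13   Lions      2       19
4    41   Lions      3       19
5     5  Eagles      0        8
6    21  Wolves      5       18
take first 4 rows:
   mins    team  fouls  assists
0     0  Eagles      0        8
1     6   Lions      5       19
2     6  Eagles      0        8
3    13   Lions      2       19
add column assists_x5 = t['assists'] * 5:
   mins    team  fouls  assists  assists_x5
0     0  Eagles      0        8          40
1     6   Lions      5       19          95
2     6  Eagles      0        8          40
3    13   Lions      2       19          95
filter rows where team == 'Eagles':
   mins    team  fouls  assists  assists_x5
0     0  Eagles      0        8          40
2     6  Eagles      0        8          40
Taking the max of column 'assists_x5' gives 40.

40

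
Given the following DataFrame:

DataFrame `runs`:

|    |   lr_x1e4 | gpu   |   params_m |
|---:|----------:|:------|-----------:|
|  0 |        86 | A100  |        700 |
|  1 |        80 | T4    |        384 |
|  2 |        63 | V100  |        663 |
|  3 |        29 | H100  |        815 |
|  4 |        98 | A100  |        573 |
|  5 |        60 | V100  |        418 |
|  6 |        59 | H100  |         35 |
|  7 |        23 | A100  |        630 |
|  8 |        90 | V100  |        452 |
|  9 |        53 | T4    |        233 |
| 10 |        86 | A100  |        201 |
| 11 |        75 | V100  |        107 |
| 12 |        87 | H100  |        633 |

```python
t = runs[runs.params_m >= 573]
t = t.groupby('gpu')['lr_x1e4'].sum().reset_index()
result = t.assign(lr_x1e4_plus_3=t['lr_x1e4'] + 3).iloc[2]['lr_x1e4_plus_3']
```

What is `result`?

66

filter rows where params_m >= 573:
    lr_x1e4   gpu  params_m
0        86  A100       700
2        63  V100       663
3        29  H100       815
4        98  A100       573
7        23  A100       630
12       87  H100       633
group by gpu, sum of lr_x1e4:
gpu
A100    207
H100    116
V100     63
Name: lr_x1e4, dtype: int64
reset_index():
    gpu  lr_x1e4
0  A100      207
1  H100      116
2  V100       63
add column lr_x1e4_plus_3 = t['lr_x1e4'] + 3:
    gpu  lr_x1e4  lr_x1e4_plus_3
0  A100      207             210
1  H100      116             119
2  V100       63              66
Reading off the value at position 2, column 'lr_x1e4_plus_3', we get 66.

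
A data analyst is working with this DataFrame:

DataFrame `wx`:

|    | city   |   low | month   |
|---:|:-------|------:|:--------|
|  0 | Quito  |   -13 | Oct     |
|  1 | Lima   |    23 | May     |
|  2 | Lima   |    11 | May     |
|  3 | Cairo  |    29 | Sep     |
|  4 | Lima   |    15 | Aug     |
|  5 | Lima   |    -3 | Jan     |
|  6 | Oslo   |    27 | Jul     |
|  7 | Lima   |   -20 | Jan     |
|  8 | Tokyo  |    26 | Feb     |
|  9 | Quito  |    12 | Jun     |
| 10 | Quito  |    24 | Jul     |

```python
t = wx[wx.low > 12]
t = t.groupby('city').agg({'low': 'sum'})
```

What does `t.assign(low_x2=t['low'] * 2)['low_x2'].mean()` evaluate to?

filter rows where low > 12:
     city  low month
1    Lima   23   May
3   Cairo   29   Sep
4    Lima   15   Aug
6    Oslo   27   Jul
8   Tokyo   26   Feb
10  Quito   24   Jul
group by city, sum of low:
       low
city      
Cairo   29
Lima    38
Oslo    27
Quito   24
Tokyo   26
add column low_x2 = t['low'] * 2:
       low  low_x2
city              
Cairo   29      58
Lima    38      76
Oslo    27      54
Quito   24      48
Tokyo   26      52
The mean of column 'low_x2' is 57.6.

57.6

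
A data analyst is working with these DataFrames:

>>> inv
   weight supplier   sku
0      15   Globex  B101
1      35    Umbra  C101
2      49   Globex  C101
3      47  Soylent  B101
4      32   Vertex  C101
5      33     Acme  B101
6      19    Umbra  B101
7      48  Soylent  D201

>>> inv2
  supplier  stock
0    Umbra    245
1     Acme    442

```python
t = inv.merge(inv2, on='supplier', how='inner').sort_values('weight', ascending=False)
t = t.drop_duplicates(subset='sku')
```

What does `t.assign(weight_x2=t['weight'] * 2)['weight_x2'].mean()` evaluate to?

68.0

merge on 'supplier' (how='inner') → 3 rows:
   weight supplier   sku  stock
0      35    Umbra  C101    245
1      33     Acme  B101    442
2      19    Umbra  B101    245
sort by weight descending:
   weight supplier   sku  stock
0      35    Umbra  C101    245
1      33     Acme  B101    442
2      19    Umbra  B101    245
drop duplicate sku (keep=first):
   weight supplier   sku  stock
0      35    Umbra  C101    245
1      33     Acme  B101    442
add column weight_x2 = t['weight'] * 2:
   weight supplier   sku  stock  weight_x2
0      35    Umbra  C101    245         70
1      33     Acme  B101    442         66
mean of column 'weight_x2' → 68.0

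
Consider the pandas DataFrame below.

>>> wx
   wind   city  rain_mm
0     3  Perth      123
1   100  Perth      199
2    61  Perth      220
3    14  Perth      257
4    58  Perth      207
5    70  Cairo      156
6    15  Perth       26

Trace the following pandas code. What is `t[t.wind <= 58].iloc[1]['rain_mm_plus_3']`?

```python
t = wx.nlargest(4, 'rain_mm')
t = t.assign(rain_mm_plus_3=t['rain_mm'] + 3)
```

take 4 rows with largest rain_mm:
   wind   city  rain_mm
3    14  Perth      257
2    61  Perth      220
4    58  Perth      207
1   100  Perth      199
add column rain_mm_plus_3 = t['rain_mm'] + 3:
   wind   city  rain_mm  rain_mm_plus_3
3    14  Perth      257             260
2    61  Perth      220             223
4    58  Perth      207             210
1   100  Perth      199             202
filter rows where wind <= 58:
   wind   city  rain_mm  rain_mm_plus_3
3    14  Perth      257             260
4    58  Perth      207             210
The value at position 1, column 'rain_mm_plus_3' is 210.

210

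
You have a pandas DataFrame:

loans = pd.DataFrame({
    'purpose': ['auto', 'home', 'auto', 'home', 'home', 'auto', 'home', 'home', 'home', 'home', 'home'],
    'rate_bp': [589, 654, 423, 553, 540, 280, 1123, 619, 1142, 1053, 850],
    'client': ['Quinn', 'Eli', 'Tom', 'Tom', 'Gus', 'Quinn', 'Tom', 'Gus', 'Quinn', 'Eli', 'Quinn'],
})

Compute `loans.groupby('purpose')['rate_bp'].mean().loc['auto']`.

430.666666667

group by purpose, mean of rate_bp:
purpose
auto    430.666667
home    816.750000
Name: rate_bp, dtype: float64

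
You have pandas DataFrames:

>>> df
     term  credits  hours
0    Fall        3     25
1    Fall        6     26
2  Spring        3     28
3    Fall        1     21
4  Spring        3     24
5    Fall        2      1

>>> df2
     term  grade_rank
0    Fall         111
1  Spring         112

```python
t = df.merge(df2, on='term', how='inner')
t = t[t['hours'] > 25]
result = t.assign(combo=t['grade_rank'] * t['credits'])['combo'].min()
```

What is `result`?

336

merge on 'term' (how='inner') → 6 rows:
     term  credits  hours  grade_rank
0    Fall        3     25         111
1    Fall        6     26         111
2  Spring        3     28         112
3    Fall        1     21         111
4  Spring        3     24         112
5    Fall        2      1         111
filter rows where hours > 25:
     term  credits  hours  grade_rank
1    Fall        6     26         111
2  Spring        3     28         112
add column combo = t['grade_rank'] * t['credits']:
     term  credits  hours  grade_rank  combo
1    Fall        6     26         111    666
2  Spring        3     28         112    336
Reading off the min of column 'combo', we get 336.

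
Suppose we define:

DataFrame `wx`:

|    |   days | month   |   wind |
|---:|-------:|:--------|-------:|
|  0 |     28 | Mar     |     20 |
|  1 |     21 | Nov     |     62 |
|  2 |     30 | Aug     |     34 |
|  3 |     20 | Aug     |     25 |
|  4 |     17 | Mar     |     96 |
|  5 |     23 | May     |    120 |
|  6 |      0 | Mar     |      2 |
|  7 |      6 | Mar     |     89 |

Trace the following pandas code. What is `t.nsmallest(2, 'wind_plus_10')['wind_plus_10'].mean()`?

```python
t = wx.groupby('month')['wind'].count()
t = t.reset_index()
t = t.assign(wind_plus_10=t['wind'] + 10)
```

11.0

group by month, count of wind:
month
Aug    2
Mar    4
May    1
Nov    1
Name: wind, dtype: int64
reset_index():
  month  wind
0   Aug     2
1   Mar     4
2   May     1
3   Nov     1
add column wind_plus_10 = t['wind'] + 10:
  month  wind  wind_plus_10
0   Aug     2            12
1   Mar     4            14
2   May     1            11
3   Nov     1            11
take 2 rows with smallest wind_plus_10:
  month  wind  wind_plus_10
2   May     1            11
3   Nov     1            11
Then the mean of column 'wind_plus_10': 11.0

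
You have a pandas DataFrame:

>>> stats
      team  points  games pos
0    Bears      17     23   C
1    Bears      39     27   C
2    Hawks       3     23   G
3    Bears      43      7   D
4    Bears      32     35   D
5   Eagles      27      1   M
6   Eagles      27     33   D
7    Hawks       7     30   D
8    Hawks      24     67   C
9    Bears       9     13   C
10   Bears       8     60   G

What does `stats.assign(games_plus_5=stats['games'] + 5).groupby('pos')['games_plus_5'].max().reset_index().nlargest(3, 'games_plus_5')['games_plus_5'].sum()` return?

add column games_plus_5 = stats['games'] + 5:
      team  points  games pos  games_plus_5
0    Bears      17     23   C            28
1    Bears      39     27   C            32
2    Hawks       3     23   G            28
3    Bears      43      7   D            12
4    Bears      32     35   D            40
5   Eagles      27      1   M             6
6   Eagles      27     33   D            38
7    Hawks       7     30   D            35
8    Hawks      24     67   C            72
9    Bears       9     13   C            18
10   Bears       8     60   G            65
group by pos, max of games_plus_5:
pos
C    72
D    40
G    65
M     6
Name: games_plus_5, dtype: int64
reset_index():
  pos  games_plus_5
0   C            72
1   D            40
2   G            65
3   M             6
take 3 rows with largest games_plus_5:
  pos  games_plus_5
0   C            72
2   G            65
1   D            40
The sum of column 'games_plus_5' is 177.

177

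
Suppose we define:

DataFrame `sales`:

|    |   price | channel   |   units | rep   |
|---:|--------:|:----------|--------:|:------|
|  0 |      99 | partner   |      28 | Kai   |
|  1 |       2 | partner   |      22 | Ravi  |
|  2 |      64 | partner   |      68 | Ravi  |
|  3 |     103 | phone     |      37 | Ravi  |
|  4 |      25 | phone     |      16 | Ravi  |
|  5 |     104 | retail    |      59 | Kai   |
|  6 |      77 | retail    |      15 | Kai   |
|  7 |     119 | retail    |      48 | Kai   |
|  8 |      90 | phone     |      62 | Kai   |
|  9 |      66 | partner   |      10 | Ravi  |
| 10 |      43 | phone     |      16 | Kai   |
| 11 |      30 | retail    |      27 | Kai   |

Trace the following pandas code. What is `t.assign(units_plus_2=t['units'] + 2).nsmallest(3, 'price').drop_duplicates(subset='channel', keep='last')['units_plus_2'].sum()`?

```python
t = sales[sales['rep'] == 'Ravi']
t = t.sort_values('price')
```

filter rows where rep == 'Ravi':
   price  channel  units   rep
1      2  partner     22  Ravi
2     64  partner     68  Ravi
3    103    phone     37  Ravi
4     25    phone     16  Ravi
9     66  partner     10  Ravi
sort by price:
   price  channel  units   rep
1      2  partner     22  Ravi
4     25    phone     16  Ravi
2     64  partner     68  Ravi
9     66  partner     10  Ravi
3    103    phone     37  Ravi
add column units_plus_2 = t['units'] + 2:
   price  channel  units   rep  units_plus_2
1      2  partner     22  Ravi            24
4     25    phone     16  Ravi            18
2     64  partner     68  Ravi            70
9     66  partner     10  Ravi            12
3    103    phone     37  Ravi            39
take 3 rows with smallest price:
   price  channel  units   rep  units_plus_2
1      2  partner     22  Ravi            24
4     25    phone     16  Ravi            18
2     64  partner     68  Ravi            70
drop duplicate channel (keep=last):
   price  channel  units   rep  units_plus_2
4     25    phone     16  Ravi            18
2     64  partner     68  Ravi            70
Reading off the sum of column 'units_plus_2', we get 88.

88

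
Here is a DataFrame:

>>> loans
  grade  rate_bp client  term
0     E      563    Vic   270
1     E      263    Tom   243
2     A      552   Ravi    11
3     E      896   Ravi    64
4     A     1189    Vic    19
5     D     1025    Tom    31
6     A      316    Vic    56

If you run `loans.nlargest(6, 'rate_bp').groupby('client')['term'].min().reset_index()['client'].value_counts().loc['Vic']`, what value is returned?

take 6 rows with largest rate_bp:
  grade  rate_bp client  term
4     A     1189    Vic    19
5     D     1025    Tom    31
3     E      896   Ravi    64
0     E      563    Vic   270
2     A      552   Ravi    11
6     A      316    Vic    56
group by client, min of term:
client
Ravi    11
Tom     31
Vic     19
Name: term, dtype: int64
reset_index():
  client  term
0   Ravi    11
1    Tom    31
2    Vic    19
value_counts of client:
client
Ravi    1
Tom     1
Vic     1
Name: count, dtype: int64
So loc['Vic'] = 1.

1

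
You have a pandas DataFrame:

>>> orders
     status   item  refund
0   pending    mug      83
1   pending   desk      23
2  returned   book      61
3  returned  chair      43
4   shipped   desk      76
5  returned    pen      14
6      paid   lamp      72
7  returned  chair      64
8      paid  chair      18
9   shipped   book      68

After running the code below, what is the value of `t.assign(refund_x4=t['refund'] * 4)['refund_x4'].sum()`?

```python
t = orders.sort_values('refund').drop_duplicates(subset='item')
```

1084

sort by refund:
     status   item  refund
5  returned    pen      14
8      paid  chair      18
1   pending   desk      23
3  returned  chair      43
2  returned   book      61
7  returned  chair      64
9   shipped   book      68
6      paid   lamp      72
4   shipped   desk      76
0   pending    mug      83
drop duplicate item (keep=first):
     status   item  refund
5  returned    pen      14
8      paid  chair      18
1   pending   desk      23
2  returned   book      61
6      paid   lamp      72
0   pending    mug      83
add column refund_x4 = t['refund'] * 4:
     status   item  refund  refund_x4
5  returned    pen      14         56
8      paid  chair      18         72
1   pending   desk      23         92
2  returned   book      61        244
6      paid   lamp      72        288
0   pending    mug      83        332
sum of column 'refund_x4' → 1084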